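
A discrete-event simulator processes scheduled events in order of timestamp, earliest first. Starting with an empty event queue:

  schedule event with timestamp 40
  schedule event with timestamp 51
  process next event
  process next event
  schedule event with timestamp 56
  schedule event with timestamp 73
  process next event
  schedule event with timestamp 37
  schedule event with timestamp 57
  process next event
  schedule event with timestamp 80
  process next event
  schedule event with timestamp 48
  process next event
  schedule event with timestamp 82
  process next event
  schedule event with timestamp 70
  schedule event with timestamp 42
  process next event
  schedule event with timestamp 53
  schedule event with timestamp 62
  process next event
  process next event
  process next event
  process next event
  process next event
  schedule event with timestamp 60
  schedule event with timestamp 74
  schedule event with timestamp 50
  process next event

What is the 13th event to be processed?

82

insert 40 → {40}
insert 51 → {40, 51}
process next event → 40; now {51}
process next event → 51; now {}
insert 56 → {56}
insert 73 → {56, 73}
process next event → 56; now {73}
insert 37 → {37, 73}
insert 57 → {37, 57, 73}
process next event → 37; now {57, 73}
insert 80 → {57, 73, 80}
process next event → 57; now {73, 80}
insert 48 → {48, 73, 80}
process next event → 48; now {73, 80}
insert 82 → {73, 80, 82}
process next event → 73; now {80, 82}
insert 70 → {70, 80, 82}
insert 42 → {42, 70, 80, 82}
process next event → 42; now {70, 80, 82}
insert 53 → {53, 70, 80, 82}
insert 62 → {53, 62, 70, 80, 82}
process next event → 53; now {62, 70, 80, 82}
process next event → 62; now {70, 80, 82}
process next event → 70; now {80, 82}
process next event → 80; now {82}
process next event → 82; now {}
insert 60 → {60}
insert 74 → {60, 74}
insert 50 → {50, 60, 74}
process next event → 50; now {60, 74}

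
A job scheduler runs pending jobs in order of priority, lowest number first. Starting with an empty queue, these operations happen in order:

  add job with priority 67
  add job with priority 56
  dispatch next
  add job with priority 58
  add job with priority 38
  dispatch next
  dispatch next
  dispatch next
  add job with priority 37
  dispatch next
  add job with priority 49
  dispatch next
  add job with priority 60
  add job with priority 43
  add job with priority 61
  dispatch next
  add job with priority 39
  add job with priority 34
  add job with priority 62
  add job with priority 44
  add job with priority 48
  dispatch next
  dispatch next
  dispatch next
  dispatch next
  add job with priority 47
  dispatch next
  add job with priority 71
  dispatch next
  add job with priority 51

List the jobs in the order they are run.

insert 67 → {67}
insert 56 → {56, 67}
dispatch next → 56; now {67}
insert 58 → {58, 67}
insert 38 → {38, 58, 67}
dispatch next → 38; now {58, 67}
dispatch next → 58; now {67}
dispatch next → 67; now {}
insert 37 → {37}
dispatch next → 37; now {}
insert 49 → {49}
dispatch next → 49; now {}
insert 60 → {60}
insert 43 → {43, 60}
insert 61 → {43, 60, 61}
dispatch next → 43; now {60, 61}
insert 39 → {39, 60, 61}
insert 34 → {34, 39, 60, 61}
insert 62 → {34, 39, 60, 61, 62}
insert 44 → {34, 39, 44, 60, 61, 62}
insert 48 → {34, 39, 44, 48, 60, 61, 62}
dispatch next → 34; now {39, 44, 48, 60, 61, 62}
dispatch next → 39; now {44, 48, 60, 61, 62}
dispatch next → 44; now {48, 60, 61, 62}
dispatch next → 48; now {60, 61, 62}
insert 47 → {47, 60, 61, 62}
dispatch next → 47; now {60, 61, 62}
insert 71 → {60, 61, 62, 71}
dispatch next → 60; now {61, 62, 71}
insert 51 → {51, 61, 62, 71}

[56, 38, 58, 67, 37, 49, 43, 34, 39, 44, 48, 47, 60]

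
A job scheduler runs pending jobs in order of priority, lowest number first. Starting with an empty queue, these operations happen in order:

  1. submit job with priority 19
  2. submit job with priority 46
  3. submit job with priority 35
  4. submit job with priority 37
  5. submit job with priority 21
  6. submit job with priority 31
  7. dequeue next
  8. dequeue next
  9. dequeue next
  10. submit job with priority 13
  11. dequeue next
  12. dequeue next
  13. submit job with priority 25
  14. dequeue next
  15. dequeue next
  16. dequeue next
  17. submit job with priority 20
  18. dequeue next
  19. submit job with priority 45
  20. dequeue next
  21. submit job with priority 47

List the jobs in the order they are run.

insert 19 → {19}
insert 46 → {19, 46}
insert 35 → {19, 35, 46}
insert 37 → {19, 35, 37, 46}
insert 21 → {19, 21, 35, 37, 46}
insert 31 → {19, 21, 31, 35, 37, 46}
dequeue next → 19; now {21, 31, 35, 37, 46}
dequeue next → 21; now {31, 35, 37, 46}
dequeue next → 31; now {35, 37, 46}
insert 13 → {13, 35, 37, 46}
dequeue next → 13; now {35, 37, 46}
dequeue next → 35; now {37, 46}
insert 25 → {25, 37, 46}
dequeue next → 25; now {37, 46}
dequeue next → 37; now {46}
dequeue next → 46; now {}
insert 20 → {20}
dequeue next → 20; now {}
insert 45 → {45}
dequeue next → 45; now {}
insert 47 → {47}

[19, 21, 31, 13, 35, 25, 37, 46, 20, 45]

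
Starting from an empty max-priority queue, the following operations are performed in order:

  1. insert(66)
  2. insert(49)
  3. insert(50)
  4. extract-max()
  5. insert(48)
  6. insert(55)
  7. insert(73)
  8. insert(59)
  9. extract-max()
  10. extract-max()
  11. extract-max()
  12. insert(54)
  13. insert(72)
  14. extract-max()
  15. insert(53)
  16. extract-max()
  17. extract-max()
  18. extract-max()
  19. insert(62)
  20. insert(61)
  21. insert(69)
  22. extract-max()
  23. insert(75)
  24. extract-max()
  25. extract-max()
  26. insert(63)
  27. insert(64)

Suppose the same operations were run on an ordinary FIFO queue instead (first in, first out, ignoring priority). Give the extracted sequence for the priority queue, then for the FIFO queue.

insert 66 → {66}
insert 49 → {66, 49}
insert 50 → {66, 50, 49}
extract-max → 66; now {50, 49}
insert 48 → {50, 49, 48}
insert 55 → {55, 50, 49, 48}
insert 73 → {73, 55, 50, 49, 48}
insert 59 → {73, 59, 55, 50, 49, 48}
extract-max → 73; now {59, 55, 50, 49, 48}
extract-max → 59; now {55, 50, 49, 48}
extract-max → 55; now {50, 49, 48}
insert 54 → {54, 50, 49, 48}
insert 72 → {72, 54, 50, 49, 48}
extract-max → 72; now {54, 50, 49, 48}
insert 53 → {54, 53, 50, 49, 48}
extract-max → 54; now {53, 50, 49, 48}
extract-max → 53; now {50, 49, 48}
extract-max → 50; now {49, 48}
insert 62 → {62, 49, 48}
insert 61 → {62, 61, 49, 48}
insert 69 → {69, 62, 61, 49, 48}
extract-max → 69; now {62, 61, 49, 48}
insert 75 → {75, 62, 61, 49, 48}
extract-max → 75; now {62, 61, 49, 48}
extract-max → 62; now {61, 49, 48}
insert 63 → {63, 61, 49, 48}
insert 64 → {64, 63, 61, 49, 48}

priority queue: [66, 73, 59, 55, 72, 54, 53, 50, 69, 75, 62]; FIFO queue: 66, 49, 50, 48, 55, 73, 59, 54, 72, 53, 62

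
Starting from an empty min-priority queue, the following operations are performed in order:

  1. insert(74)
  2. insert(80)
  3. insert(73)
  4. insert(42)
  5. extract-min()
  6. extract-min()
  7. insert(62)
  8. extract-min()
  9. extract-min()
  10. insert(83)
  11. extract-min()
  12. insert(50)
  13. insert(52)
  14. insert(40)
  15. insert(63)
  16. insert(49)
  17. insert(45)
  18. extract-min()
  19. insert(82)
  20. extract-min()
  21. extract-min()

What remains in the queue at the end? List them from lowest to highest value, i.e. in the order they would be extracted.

insert 74 → {74}
insert 80 → {74, 80}
insert 73 → {73, 74, 80}
insert 42 → {42, 73, 74, 80}
extract-min → 42; now {73, 74, 80}
extract-min → 73; now {74, 80}
insert 62 → {62, 74, 80}
extract-min → 62; now {74, 80}
extract-min → 74; now {80}
insert 83 → {80, 83}
extract-min → 80; now {83}
insert 50 → {50, 83}
insert 52 → {50, 52, 83}
insert 40 → {40, 50, 52, 83}
insert 63 → {40, 50, 52, 63, 83}
insert 49 → {40, 49, 50, 52, 63, 83}
insert 45 → {40, 45, 49, 50, 52, 63, 83}
extract-min → 40; now {45, 49, 50, 52, 63, 83}
insert 82 → {45, 49, 50, 52, 63, 82, 83}
extract-min → 45; now {49, 50, 52, 63, 82, 83}
extract-min → 49; now {50, 52, 63, 82, 83}

[50, 52, 63, 82, 83]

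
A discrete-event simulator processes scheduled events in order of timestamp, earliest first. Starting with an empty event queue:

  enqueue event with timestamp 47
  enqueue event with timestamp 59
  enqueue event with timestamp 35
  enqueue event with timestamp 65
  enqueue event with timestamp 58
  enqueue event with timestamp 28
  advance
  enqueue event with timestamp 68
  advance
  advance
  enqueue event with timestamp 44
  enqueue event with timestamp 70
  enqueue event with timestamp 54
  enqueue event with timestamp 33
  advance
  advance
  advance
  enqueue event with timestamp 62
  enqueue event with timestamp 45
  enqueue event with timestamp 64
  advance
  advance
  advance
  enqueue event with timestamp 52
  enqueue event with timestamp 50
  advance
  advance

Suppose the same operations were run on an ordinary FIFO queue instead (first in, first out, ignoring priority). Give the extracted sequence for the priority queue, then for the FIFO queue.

insert 47 → {47}
insert 59 → {47, 59}
insert 35 → {35, 47, 59}
insert 65 → {35, 47, 59, 65}
insert 58 → {35, 47, 58, 59, 65}
insert 28 → {28, 35, 47, 58, 59, 65}
advance → 28; now {35, 47, 58, 59, 65}
insert 68 → {35, 47, 58, 59, 65, 68}
advance → 35; now {47, 58, 59, 65, 68}
advance → 47; now {58, 59, 65, 68}
insert 44 → {44, 58, 59, 65, 68}
insert 70 → {44, 58, 59, 65, 68, 70}
insert 54 → {44, 54, 58, 59, 65, 68, 70}
insert 33 → {33, 44, 54, 58, 59, 65, 68, 70}
advance → 33; now {44, 54, 58, 59, 65, 68, 70}
advance → 44; now {54, 58, 59, 65, 68, 70}
advance → 54; now {58, 59, 65, 68, 70}
insert 62 → {58, 59, 62, 65, 68, 70}
insert 45 → {45, 58, 59, 62, 65, 68, 70}
insert 64 → {45, 58, 59, 62, 64, 65, 68, 70}
advance → 45; now {58, 59, 62, 64, 65, 68, 70}
advance → 58; now {59, 62, 64, 65, 68, 70}
advance → 59; now {62, 64, 65, 68, 70}
insert 52 → {52, 62, 64, 65, 68, 70}
insert 50 → {50, 52, 62, 64, 65, 68, 70}
advance → 50; now {52, 62, 64, 65, 68, 70}
advance → 52; now {62, 64, 65, 68, 70}

priority queue: 28 → 35 → 47 → 33 → 44 → 54 → 45 → 58 → 59 → 50 → 52; FIFO queue: 47 → 59 → 35 → 65 → 58 → 28 → 68 → 44 → 70 → 54 → 33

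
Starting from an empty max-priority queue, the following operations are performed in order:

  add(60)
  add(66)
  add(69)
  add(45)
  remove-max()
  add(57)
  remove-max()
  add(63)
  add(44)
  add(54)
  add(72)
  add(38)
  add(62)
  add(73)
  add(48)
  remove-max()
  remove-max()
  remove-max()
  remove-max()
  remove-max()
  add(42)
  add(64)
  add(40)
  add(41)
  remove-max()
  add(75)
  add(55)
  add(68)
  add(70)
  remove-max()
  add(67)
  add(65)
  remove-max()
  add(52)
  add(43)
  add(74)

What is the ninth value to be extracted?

75

insert 60 → {60}
insert 66 → {66, 60}
insert 69 → {69, 66, 60}
insert 45 → {69, 66, 60, 45}
remove-max → 69; now {66, 60, 45}
insert 57 → {66, 60, 57, 45}
remove-max → 66; now {60, 57, 45}
insert 63 → {63, 60, 57, 45}
insert 44 → {63, 60, 57, 45, 44}
insert 54 → {63, 60, 57, 54, 45, 44}
insert 72 → {72, 63, 60, 57, 54, 45, 44}
insert 38 → {72, 63, 60, 57, 54, 45, 44, 38}
insert 62 → {72, 63, 62, 60, 57, 54, 45, 44, 38}
insert 73 → {73, 72, 63, 62, 60, 57, 54, 45, 44, 38}
insert 48 → {73, 72, 63, 62, 60, 57, 54, 48, 45, 44, 38}
remove-max → 73; now {72, 63, 62, 60, 57, 54, 48, 45, 44, 38}
remove-max → 72; now {63, 62, 60, 57, 54, 48, 45, 44, 38}
remove-max → 63; now {62, 60, 57, 54, 48, 45, 44, 38}
remove-max → 62; now {60, 57, 54, 48, 45, 44, 38}
remove-max → 60; now {57, 54, 48, 45, 44, 38}
insert 42 → {57, 54, 48, 45, 44, 42, 38}
insert 64 → {64, 57, 54, 48, 45, 44, 42, 38}
insert 40 → {64, 57, 54, 48, 45, 44, 42, 40, 38}
insert 41 → {64, 57, 54, 48, 45, 44, 42, 41, 40, 38}
remove-max → 64; now {57, 54, 48, 45, 44, 42, 41, 40, 38}
insert 75 → {75, 57, 54, 48, 45, 44, 42, 41, 40, 38}
insert 55 → {75, 57, 55, 54, 48, 45, 44, 42, 41, 40, 38}
insert 68 → {75, 68, 57, 55, 54, 48, 45, 44, 42, 41, 40, 38}
insert 70 → {75, 70, 68, 57, 55, 54, 48, 45, 44, 42, 41, 40, 38}
remove-max → 75; now {70, 68, 57, 55, 54, 48, 45, 44, 42, 41, 40, 38}
insert 67 → {70, 68, 67, 57, 55, 54, 48, 45, 44, 42, 41, 40, 38}
insert 65 → {70, 68, 67, 65, 57, 55, 54, 48, 45, 44, 42, 41, 40, 38}
remove-max → 70; now {68, 67, 65, 57, 55, 54, 48, 45, 44, 42, 41, 40, 38}
insert 52 → {68, 67, 65, 57, 55, 54, 52, 48, 45, 44, 42, 41, 40, 38}
insert 43 → {68, 67, 65, 57, 55, 54, 52, 48, 45, 44, 43, 42, 41, 40, 38}
insert 74 → {74, 68, 67, 65, 57, 55, 54, 52, 48, 45, 44, 43, 42, 41, 40, 38}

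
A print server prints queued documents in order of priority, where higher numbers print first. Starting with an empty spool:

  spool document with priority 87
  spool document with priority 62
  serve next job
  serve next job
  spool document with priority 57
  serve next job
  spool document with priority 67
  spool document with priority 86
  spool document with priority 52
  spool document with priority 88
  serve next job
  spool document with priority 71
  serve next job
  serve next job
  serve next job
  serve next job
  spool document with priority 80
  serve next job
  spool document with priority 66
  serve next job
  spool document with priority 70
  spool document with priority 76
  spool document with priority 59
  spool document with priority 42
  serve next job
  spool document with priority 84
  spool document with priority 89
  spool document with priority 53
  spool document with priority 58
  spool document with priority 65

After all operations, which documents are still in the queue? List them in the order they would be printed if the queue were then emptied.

insert 87 → {87}
insert 62 → {87, 62}
serve next job → 87; now {62}
serve next job → 62; now {}
insert 57 → {57}
serve next job → 57; now {}
insert 67 → {67}
insert 86 → {86, 67}
insert 52 → {86, 67, 52}
insert 88 → {88, 86, 67, 52}
serve next job → 88; now {86, 67, 52}
insert 71 → {86, 71, 67, 52}
serve next job → 86; now {71, 67, 52}
serve next job → 71; now {67, 52}
serve next job → 67; now {52}
serve next job → 52; now {}
insert 80 → {80}
serve next job → 80; now {}
insert 66 → {66}
serve next job → 66; now {}
insert 70 → {70}
insert 76 → {76, 70}
insert 59 → {76, 70, 59}
insert 42 → {76, 70, 59, 42}
serve next job → 76; now {70, 59, 42}
insert 84 → {84, 70, 59, 42}
insert 89 → {89, 84, 70, 59, 42}
insert 53 → {89, 84, 70, 59, 53, 42}
insert 58 → {89, 84, 70, 59, 58, 53, 42}
insert 65 → {89, 84, 70, 65, 59, 58, 53, 42}

89 → 84 → 70 → 65 → 59 → 58 → 53 → 42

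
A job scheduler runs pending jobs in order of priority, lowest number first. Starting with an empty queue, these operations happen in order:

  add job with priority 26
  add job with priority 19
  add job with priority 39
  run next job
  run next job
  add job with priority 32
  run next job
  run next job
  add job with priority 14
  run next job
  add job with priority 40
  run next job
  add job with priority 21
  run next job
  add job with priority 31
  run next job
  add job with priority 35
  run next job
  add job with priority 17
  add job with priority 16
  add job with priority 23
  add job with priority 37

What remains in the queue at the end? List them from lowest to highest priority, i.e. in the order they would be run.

insert 26 → {26}
insert 19 → {19, 26}
insert 39 → {19, 26, 39}
run next job → 19; now {26, 39}
run next job → 26; now {39}
insert 32 → {32, 39}
run next job → 32; now {39}
run next job → 39; now {}
insert 14 → {14}
run next job → 14; now {}
insert 40 → {40}
run next job → 40; now {}
insert 21 → {21}
run next job → 21; now {}
insert 31 → {31}
run next job → 31; now {}
insert 35 → {35}
run next job → 35; now {}
insert 17 → {17}
insert 16 → {16, 17}
insert 23 → {16, 17, 23}
insert 37 → {16, 17, 23, 37}

[16, 17, 23, 37]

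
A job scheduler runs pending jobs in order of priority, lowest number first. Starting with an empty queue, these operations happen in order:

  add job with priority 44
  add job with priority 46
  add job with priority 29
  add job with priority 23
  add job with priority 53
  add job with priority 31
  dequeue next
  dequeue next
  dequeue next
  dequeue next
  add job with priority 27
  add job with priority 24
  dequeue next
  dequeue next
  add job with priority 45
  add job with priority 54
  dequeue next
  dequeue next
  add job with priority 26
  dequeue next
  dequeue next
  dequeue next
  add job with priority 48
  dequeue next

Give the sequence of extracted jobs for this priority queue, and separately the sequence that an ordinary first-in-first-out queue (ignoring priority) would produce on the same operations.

priority queue: [23, 29, 31, 44, 24, 27, 45, 46, 26, 53, 54, 48]; FIFO queue: 44, 46, 29, 23, 53, 31, 27, 24, 45, 54, 26, 48

insert 44 → {44}
insert 46 → {44, 46}
insert 29 → {29, 44, 46}
insert 23 → {23, 29, 44, 46}
insert 53 → {23, 29, 44, 46, 53}
insert 31 → {23, 29, 31, 44, 46, 53}
dequeue next → 23; now {29, 31, 44, 46, 53}
dequeue next → 29; now {31, 44, 46, 53}
dequeue next → 31; now {44, 46, 53}
dequeue next → 44; now {46, 53}
insert 27 → {27, 46, 53}
insert 24 → {24, 27, 46, 53}
dequeue next → 24; now {27, 46, 53}
dequeue next → 27; now {46, 53}
insert 45 → {45, 46, 53}
insert 54 → {45, 46, 53, 54}
dequeue next → 45; now {46, 53, 54}
dequeue next → 46; now {53, 54}
insert 26 → {26, 53, 54}
dequeue next → 26; now {53, 54}
dequeue next → 53; now {54}
dequeue next → 54; now {}
insert 48 → {48}
dequeue next → 48; now {}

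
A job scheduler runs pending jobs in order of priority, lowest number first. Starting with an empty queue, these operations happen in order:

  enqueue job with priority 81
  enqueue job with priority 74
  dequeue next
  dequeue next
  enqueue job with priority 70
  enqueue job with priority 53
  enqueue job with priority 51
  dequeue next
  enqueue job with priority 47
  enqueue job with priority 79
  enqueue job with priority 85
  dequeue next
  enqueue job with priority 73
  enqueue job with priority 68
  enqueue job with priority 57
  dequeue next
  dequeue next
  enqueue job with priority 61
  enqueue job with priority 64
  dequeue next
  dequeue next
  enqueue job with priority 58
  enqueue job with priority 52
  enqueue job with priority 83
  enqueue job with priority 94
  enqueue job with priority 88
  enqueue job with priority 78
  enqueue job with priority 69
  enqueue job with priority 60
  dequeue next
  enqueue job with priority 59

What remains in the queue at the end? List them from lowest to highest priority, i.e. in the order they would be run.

insert 81 → {81}
insert 74 → {74, 81}
dequeue next → 74; now {81}
dequeue next → 81; now {}
insert 70 → {70}
insert 53 → {53, 70}
insert 51 → {51, 53, 70}
dequeue next → 51; now {53, 70}
insert 47 → {47, 53, 70}
insert 79 → {47, 53, 70, 79}
insert 85 → {47, 53, 70, 79, 85}
dequeue next → 47; now {53, 70, 79, 85}
insert 73 → {53, 70, 73, 79, 85}
insert 68 → {53, 68, 70, 73, 79, 85}
insert 57 → {53, 57, 68, 70, 73, 79, 85}
dequeue next → 53; now {57, 68, 70, 73, 79, 85}
dequeue next → 57; now {68, 70, 73, 79, 85}
insert 61 → {61, 68, 70, 73, 79, 85}
insert 64 → {61, 64, 68, 70, 73, 79, 85}
dequeue next → 61; now {64, 68, 70, 73, 79, 85}
dequeue next → 64; now {68, 70, 73, 79, 85}
insert 58 → {58, 68, 70, 73, 79, 85}
insert 52 → {52, 58, 68, 70, 73, 79, 85}
insert 83 → {52, 58, 68, 70, 73, 79, 83, 85}
insert 94 → {52, 58, 68, 70, 73, 79, 83, 85, 94}
insert 88 → {52, 58, 68, 70, 73, 79, 83, 85, 88, 94}
insert 78 → {52, 58, 68, 70, 73, 78, 79, 83, 85, 88, 94}
insert 69 → {52, 58, 68, 69, 70, 73, 78, 79, 83, 85, 88, 94}
insert 60 → {52, 58, 60, 68, 69, 70, 73, 78, 79, 83, 85, 88, 94}
dequeue next → 52; now {58, 60, 68, 69, 70, 73, 78, 79, 83, 85, 88, 94}
insert 59 → {58, 59, 60, 68, 69, 70, 73, 78, 79, 83, 85, 88, 94}

58 → 59 → 60 → 68 → 69 → 70 → 73 → 78 → 79 → 83 → 85 → 88 → 94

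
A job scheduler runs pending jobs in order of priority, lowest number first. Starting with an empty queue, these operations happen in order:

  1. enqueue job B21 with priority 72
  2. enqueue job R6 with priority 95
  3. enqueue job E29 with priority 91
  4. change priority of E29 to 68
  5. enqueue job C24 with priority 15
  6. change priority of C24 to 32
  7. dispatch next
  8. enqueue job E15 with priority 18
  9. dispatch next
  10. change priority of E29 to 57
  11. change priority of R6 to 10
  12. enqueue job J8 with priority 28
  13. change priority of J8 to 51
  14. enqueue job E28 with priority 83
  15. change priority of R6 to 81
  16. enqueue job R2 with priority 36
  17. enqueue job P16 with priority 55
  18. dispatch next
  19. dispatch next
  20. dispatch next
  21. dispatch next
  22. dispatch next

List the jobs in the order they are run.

C24 → E15 → R2 → J8 → P16 → E29 → B21

add B21 (priority 72) → {B21:72}
add R6 (priority 95) → {B21:72, R6:95}
add E29 (priority 91) → {B21:72, E29:91, R6:95}
update E29 to priority 68 → {E29:68, B21:72, R6:95}
add C24 (priority 15) → {C24:15, E29:68, B21:72, R6:95}
update C24 to priority 32 → {C24:32, E29:68, B21:72, R6:95}
dispatch next → C24; now {E29:68, B21:72, R6:95}
add E15 (priority 18) → {E15:18, E29:68, B21:72, R6:95}
dispatch next → E15; now {E29:68, B21:72, R6:95}
update E29 to priority 57 → {E29:57, B21:72, R6:95}
update R6 to priority 10 → {R6:10, E29:57, B21:72}
add J8 (priority 28) → {R6:10, J8:28, E29:57, B21:72}
update J8 to priority 51 → {R6:10, J8:51, E29:57, B21:72}
add E28 (priority 83) → {R6:10, J8:51, E29:57, B21:72, E28:83}
update R6 to priority 81 → {J8:51, E29:57, B21:72, R6:81, E28:83}
add R2 (priority 36) → {R2:36, J8:51, E29:57, B21:72, R6:81, E28:83}
add P16 (priority 55) → {R2:36, J8:51, P16:55, E29:57, B21:72, R6:81, E28:83}
dispatch next → R2; now {J8:51, P16:55, E29:57, B21:72, R6:81, E28:83}
dispatch next → J8; now {P16:55, E29:57, B21:72, R6:81, E28:83}
dispatch next → P16; now {E29:57, B21:72, R6:81, E28:83}
dispatch next → E29; now {B21:72, R6:81, E28:83}
dispatch next → B21; now {R6:81, E28:83}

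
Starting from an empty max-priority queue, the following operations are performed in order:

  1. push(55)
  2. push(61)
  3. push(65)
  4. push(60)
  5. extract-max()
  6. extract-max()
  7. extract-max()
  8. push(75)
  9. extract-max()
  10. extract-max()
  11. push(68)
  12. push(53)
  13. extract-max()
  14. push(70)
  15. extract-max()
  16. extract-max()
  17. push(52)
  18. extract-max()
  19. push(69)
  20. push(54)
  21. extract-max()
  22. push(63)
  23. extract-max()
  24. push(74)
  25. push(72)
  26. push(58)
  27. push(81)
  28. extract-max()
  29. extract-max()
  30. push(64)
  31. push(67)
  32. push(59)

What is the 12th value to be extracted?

insert 55 → {55}
insert 61 → {61, 55}
insert 65 → {65, 61, 55}
insert 60 → {65, 61, 60, 55}
extract-max → 65; now {61, 60, 55}
extract-max → 61; now {60, 55}
extract-max → 60; now {55}
insert 75 → {75, 55}
extract-max → 75; now {55}
extract-max → 55; now {}
insert 68 → {68}
insert 53 → {68, 53}
extract-max → 68; now {53}
insert 70 → {70, 53}
extract-max → 70; now {53}
extract-max → 53; now {}
insert 52 → {52}
extract-max → 52; now {}
insert 69 → {69}
insert 54 → {69, 54}
extract-max → 69; now {54}
insert 63 → {63, 54}
extract-max → 63; now {54}
insert 74 → {74, 54}
insert 72 → {74, 72, 54}
insert 58 → {74, 72, 58, 54}
insert 81 → {81, 74, 72, 58, 54}
extract-max → 81; now {74, 72, 58, 54}
extract-max → 74; now {72, 58, 54}
insert 64 → {72, 64, 58, 54}
insert 67 → {72, 67, 64, 58, 54}
insert 59 → {72, 67, 64, 59, 58, 54}

81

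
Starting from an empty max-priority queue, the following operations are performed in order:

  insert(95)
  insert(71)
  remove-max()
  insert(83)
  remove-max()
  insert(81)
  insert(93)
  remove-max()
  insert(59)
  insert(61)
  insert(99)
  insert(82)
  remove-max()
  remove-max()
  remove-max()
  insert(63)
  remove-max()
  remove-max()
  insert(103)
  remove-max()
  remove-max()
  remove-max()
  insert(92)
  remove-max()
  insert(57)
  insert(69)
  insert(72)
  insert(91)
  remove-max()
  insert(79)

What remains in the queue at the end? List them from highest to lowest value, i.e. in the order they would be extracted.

insert 95 → {95}
insert 71 → {95, 71}
remove-max → 95; now {71}
insert 83 → {83, 71}
remove-max → 83; now {71}
insert 81 → {81, 71}
insert 93 → {93, 81, 71}
remove-max → 93; now {81, 71}
insert 59 → {81, 71, 59}
insert 61 → {81, 71, 61, 59}
insert 99 → {99, 81, 71, 61, 59}
insert 82 → {99, 82, 81, 71, 61, 59}
remove-max → 99; now {82, 81, 71, 61, 59}
remove-max → 82; now {81, 71, 61, 59}
remove-max → 81; now {71, 61, 59}
insert 63 → {71, 63, 61, 59}
remove-max → 71; now {63, 61, 59}
remove-max → 63; now {61, 59}
insert 103 → {103, 61, 59}
remove-max → 103; now {61, 59}
remove-max → 61; now {59}
remove-max → 59; now {}
insert 92 → {92}
remove-max → 92; now {}
insert 57 → {57}
insert 69 → {69, 57}
insert 72 → {72, 69, 57}
insert 91 → {91, 72, 69, 57}
remove-max → 91; now {72, 69, 57}
insert 79 → {79, 72, 69, 57}

79, 72, 69, 57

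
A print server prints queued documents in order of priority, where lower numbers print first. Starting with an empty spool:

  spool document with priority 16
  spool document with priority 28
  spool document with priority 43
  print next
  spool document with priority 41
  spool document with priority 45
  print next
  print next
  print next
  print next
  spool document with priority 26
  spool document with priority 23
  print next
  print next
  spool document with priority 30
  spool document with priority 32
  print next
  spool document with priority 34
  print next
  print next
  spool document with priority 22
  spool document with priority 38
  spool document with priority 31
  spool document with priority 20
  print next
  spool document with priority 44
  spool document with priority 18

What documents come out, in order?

16, 28, 41, 43, 45, 23, 26, 30, 32, 34, 20

insert 16 → {16}
insert 28 → {16, 28}
insert 43 → {16, 28, 43}
print next → 16; now {28, 43}
insert 41 → {28, 41, 43}
insert 45 → {28, 41, 43, 45}
print next → 28; now {41, 43, 45}
print next → 41; now {43, 45}
print next → 43; now {45}
print next → 45; now {}
insert 26 → {26}
insert 23 → {23, 26}
print next → 23; now {26}
print next → 26; now {}
insert 30 → {30}
insert 32 → {30, 32}
print next → 30; now {32}
insert 34 → {32, 34}
print next → 32; now {34}
print next → 34; now {}
insert 22 → {22}
insert 38 → {22, 38}
insert 31 → {22, 31, 38}
insert 20 → {20, 22, 31, 38}
print next → 20; now {22, 31, 38}
insert 44 → {22, 31, 38, 44}
insert 18 → {18, 22, 31, 38, 44}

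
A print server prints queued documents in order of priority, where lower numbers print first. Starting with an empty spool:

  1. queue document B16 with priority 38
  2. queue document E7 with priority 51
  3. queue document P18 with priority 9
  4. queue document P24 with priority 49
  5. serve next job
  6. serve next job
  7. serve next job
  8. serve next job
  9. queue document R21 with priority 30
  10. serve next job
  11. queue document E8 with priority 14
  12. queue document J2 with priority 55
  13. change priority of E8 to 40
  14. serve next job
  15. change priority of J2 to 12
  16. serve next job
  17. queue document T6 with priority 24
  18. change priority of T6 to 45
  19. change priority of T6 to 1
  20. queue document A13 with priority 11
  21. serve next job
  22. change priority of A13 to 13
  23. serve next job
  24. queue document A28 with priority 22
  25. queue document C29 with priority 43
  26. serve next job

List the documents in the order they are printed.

P18, B16, P24, E7, R21, E8, J2, T6, A13, A28

add B16 (priority 38) → {B16:38}
add E7 (priority 51) → {B16:38, E7:51}
add P18 (priority 9) → {P18:9, B16:38, E7:51}
add P24 (priority 49) → {P18:9, B16:38, P24:49, E7:51}
serve next job → P18; now {B16:38, P24:49, E7:51}
serve next job → B16; now {P24:49, E7:51}
serve next job → P24; now {E7:51}
serve next job → E7; now {}
add R21 (priority 30) → {R21:30}
serve next job → R21; now {}
add E8 (priority 14) → {E8:14}
add J2 (priority 55) → {E8:14, J2:55}
update E8 to priority 40 → {E8:40, J2:55}
serve next job → E8; now {J2:55}
update J2 to priority 12 → {J2:12}
serve next job → J2; now {}
add T6 (priority 24) → {T6:24}
update T6 to priority 45 → {T6:45}
update T6 to priority 1 → {T6:1}
add A13 (priority 11) → {T6:1, A13:11}
serve next job → T6; now {A13:11}
update A13 to priority 13 → {A13:13}
serve next job → A13; now {}
add A28 (priority 22) → {A28:22}
add C29 (priority 43) → {A28:22, C29:43}
serve next job → A28; now {C29:43}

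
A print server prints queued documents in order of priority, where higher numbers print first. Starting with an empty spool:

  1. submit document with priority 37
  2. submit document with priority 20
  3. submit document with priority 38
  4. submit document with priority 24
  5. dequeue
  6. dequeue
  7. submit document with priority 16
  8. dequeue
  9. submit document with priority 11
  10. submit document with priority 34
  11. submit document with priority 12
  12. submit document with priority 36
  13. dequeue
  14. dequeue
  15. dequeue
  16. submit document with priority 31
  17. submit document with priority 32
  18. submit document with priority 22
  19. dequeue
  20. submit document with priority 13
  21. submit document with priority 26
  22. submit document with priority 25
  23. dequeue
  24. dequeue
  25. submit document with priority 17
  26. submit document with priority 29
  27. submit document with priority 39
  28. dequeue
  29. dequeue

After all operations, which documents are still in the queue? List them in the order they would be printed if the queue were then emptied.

insert 37 → {37}
insert 20 → {37, 20}
insert 38 → {38, 37, 20}
insert 24 → {38, 37, 24, 20}
dequeue → 38; now {37, 24, 20}
dequeue → 37; now {24, 20}
insert 16 → {24, 20, 16}
dequeue → 24; now {20, 16}
insert 11 → {20, 16, 11}
insert 34 → {34, 20, 16, 11}
insert 12 → {34, 20, 16, 12, 11}
insert 36 → {36, 34, 20, 16, 12, 11}
dequeue → 36; now {34, 20, 16, 12, 11}
dequeue → 34; now {20, 16, 12, 11}
dequeue → 20; now {16, 12, 11}
insert 31 → {31, 16, 12, 11}
insert 32 → {32, 31, 16, 12, 11}
insert 22 → {32, 31, 22, 16, 12, 11}
dequeue → 32; now {31, 22, 16, 12, 11}
insert 13 → {31, 22, 16, 13, 12, 11}
insert 26 → {31, 26, 22, 16, 13, 12, 11}
insert 25 → {31, 26, 25, 22, 16, 13, 12, 11}
dequeue → 31; now {26, 25, 22, 16, 13, 12, 11}
dequeue → 26; now {25, 22, 16, 13, 12, 11}
insert 17 → {25, 22, 17, 16, 13, 12, 11}
insert 29 → {29, 25, 22, 17, 16, 13, 12, 11}
insert 39 → {39, 29, 25, 22, 17, 16, 13, 12, 11}
dequeue → 39; now {29, 25, 22, 17, 16, 13, 12, 11}
dequeue → 29; now {25, 22, 17, 16, 13, 12, 11}

25, 22, 17, 16, 13, 12, 11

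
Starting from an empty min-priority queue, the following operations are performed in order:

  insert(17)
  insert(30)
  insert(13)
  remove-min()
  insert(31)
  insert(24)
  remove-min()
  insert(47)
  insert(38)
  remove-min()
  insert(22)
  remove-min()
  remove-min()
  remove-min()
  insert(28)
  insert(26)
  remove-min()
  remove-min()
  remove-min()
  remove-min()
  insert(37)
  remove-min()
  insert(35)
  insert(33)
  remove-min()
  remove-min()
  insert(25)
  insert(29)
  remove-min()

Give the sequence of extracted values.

13 → 17 → 24 → 22 → 30 → 31 → 26 → 28 → 38 → 47 → 37 → 33 → 35 → 25

insert 17 → {17}
insert 30 → {17, 30}
insert 13 → {13, 17, 30}
remove-min → 13; now {17, 30}
insert 31 → {17, 30, 31}
insert 24 → {17, 24, 30, 31}
remove-min → 17; now {24, 30, 31}
insert 47 → {24, 30, 31, 47}
insert 38 → {24, 30, 31, 38, 47}
remove-min → 24; now {30, 31, 38, 47}
insert 22 → {22, 30, 31, 38, 47}
remove-min → 22; now {30, 31, 38, 47}
remove-min → 30; now {31, 38, 47}
remove-min → 31; now {38, 47}
insert 28 → {28, 38, 47}
insert 26 → {26, 28, 38, 47}
remove-min → 26; now {28, 38, 47}
remove-min → 28; now {38, 47}
remove-min → 38; now {47}
remove-min → 47; now {}
insert 37 → {37}
remove-min → 37; now {}
insert 35 → {35}
insert 33 → {33, 35}
remove-min → 33; now {35}
remove-min → 35; now {}
insert 25 → {25}
insert 29 → {25, 29}
remove-min → 25; now {29}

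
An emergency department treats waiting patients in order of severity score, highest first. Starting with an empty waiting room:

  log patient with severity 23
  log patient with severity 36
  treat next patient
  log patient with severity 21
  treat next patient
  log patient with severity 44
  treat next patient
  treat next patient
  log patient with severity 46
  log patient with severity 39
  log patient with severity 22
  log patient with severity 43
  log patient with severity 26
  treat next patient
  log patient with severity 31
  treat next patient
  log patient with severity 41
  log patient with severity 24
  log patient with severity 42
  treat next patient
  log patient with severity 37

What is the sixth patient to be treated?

43

insert 23 → {23}
insert 36 → {36, 23}
treat next patient → 36; now {23}
insert 21 → {23, 21}
treat next patient → 23; now {21}
insert 44 → {44, 21}
treat next patient → 44; now {21}
treat next patient → 21; now {}
insert 46 → {46}
insert 39 → {46, 39}
insert 22 → {46, 39, 22}
insert 43 → {46, 43, 39, 22}
insert 26 → {46, 43, 39, 26, 22}
treat next patient → 46; now {43, 39, 26, 22}
insert 31 → {43, 39, 31, 26, 22}
treat next patient → 43; now {39, 31, 26, 22}
insert 41 → {41, 39, 31, 26, 22}
insert 24 → {41, 39, 31, 26, 24, 22}
insert 42 → {42, 41, 39, 31, 26, 24, 22}
treat next patient → 42; now {41, 39, 31, 26, 24, 22}
insert 37 → {41, 39, 37, 31, 26, 24, 22}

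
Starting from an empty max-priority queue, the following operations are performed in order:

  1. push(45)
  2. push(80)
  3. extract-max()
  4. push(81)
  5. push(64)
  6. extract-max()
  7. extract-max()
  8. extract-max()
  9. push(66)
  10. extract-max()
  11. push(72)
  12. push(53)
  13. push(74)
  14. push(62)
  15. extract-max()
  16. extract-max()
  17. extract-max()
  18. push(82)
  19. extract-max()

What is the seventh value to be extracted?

72

insert 45 → {45}
insert 80 → {80, 45}
extract-max → 80; now {45}
insert 81 → {81, 45}
insert 64 → {81, 64, 45}
extract-max → 81; now {64, 45}
extract-max → 64; now {45}
extract-max → 45; now {}
insert 66 → {66}
extract-max → 66; now {}
insert 72 → {72}
insert 53 → {72, 53}
insert 74 → {74, 72, 53}
insert 62 → {74, 72, 62, 53}
extract-max → 74; now {72, 62, 53}
extract-max → 72; now {62, 53}
extract-max → 62; now {53}
insert 82 → {82, 53}
extract-max → 82; now {53}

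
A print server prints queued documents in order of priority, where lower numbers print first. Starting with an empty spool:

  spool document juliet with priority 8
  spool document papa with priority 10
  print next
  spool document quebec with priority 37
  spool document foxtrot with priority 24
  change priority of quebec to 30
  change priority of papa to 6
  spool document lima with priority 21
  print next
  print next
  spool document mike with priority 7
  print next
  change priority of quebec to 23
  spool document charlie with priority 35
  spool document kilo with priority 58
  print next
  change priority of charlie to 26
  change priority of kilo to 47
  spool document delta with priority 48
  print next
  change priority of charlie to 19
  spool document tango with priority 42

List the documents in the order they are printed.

juliet, papa, lima, mike, quebec, foxtrot

add juliet (priority 8) → {juliet:8}
add papa (priority 10) → {juliet:8, papa:10}
print next → juliet; now {papa:10}
add quebec (priority 37) → {papa:10, quebec:37}
add foxtrot (priority 24) → {papa:10, foxtrot:24, quebec:37}
update quebec to priority 30 → {papa:10, foxtrot:24, quebec:30}
update papa to priority 6 → {papa:6, foxtrot:24, quebec:30}
add lima (priority 21) → {papa:6, lima:21, foxtrot:24, quebec:30}
print next → papa; now {lima:21, foxtrot:24, quebec:30}
print next → lima; now {foxtrot:24, quebec:30}
add mike (priority 7) → {mike:7, foxtrot:24, quebec:30}
print next → mike; now {foxtrot:24, quebec:30}
update quebec to priority 23 → {quebec:23, foxtrot:24}
add charlie (priority 35) → {quebec:23, foxtrot:24, charlie:35}
add kilo (priority 58) → {quebec:23, foxtrot:24, charlie:35, kilo:58}
print next → quebec; now {foxtrot:24, charlie:35, kilo:58}
update charlie to priority 26 → {foxtrot:24, charlie:26, kilo:58}
update kilo to priority 47 → {foxtrot:24, charlie:26, kilo:47}
add delta (priority 48) → {foxtrot:24, charlie:26, kilo:47, delta:48}
print next → foxtrot; now {charlie:26, kilo:47, delta:48}
update charlie to priority 19 → {charlie:19, kilo:47, delta:48}
add tango (priority 42) → {charlie:19, tango:42, kilo:47, delta:48}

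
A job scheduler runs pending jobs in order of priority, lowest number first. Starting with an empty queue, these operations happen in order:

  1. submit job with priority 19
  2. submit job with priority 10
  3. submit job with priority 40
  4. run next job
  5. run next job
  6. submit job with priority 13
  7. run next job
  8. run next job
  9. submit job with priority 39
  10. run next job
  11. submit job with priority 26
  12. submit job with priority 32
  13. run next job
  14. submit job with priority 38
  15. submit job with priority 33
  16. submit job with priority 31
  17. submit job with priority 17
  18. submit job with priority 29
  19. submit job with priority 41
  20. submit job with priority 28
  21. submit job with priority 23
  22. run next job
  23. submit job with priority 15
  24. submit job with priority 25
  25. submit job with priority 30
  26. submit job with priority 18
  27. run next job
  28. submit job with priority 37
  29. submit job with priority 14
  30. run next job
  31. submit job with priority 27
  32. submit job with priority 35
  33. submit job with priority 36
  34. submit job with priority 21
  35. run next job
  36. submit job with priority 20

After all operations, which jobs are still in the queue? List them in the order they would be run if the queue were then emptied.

insert 19 → {19}
insert 10 → {10, 19}
insert 40 → {10, 19, 40}
run next job → 10; now {19, 40}
run next job → 19; now {40}
insert 13 → {13, 40}
run next job → 13; now {40}
run next job → 40; now {}
insert 39 → {39}
run next job → 39; now {}
insert 26 → {26}
insert 32 → {26, 32}
run next job → 26; now {32}
insert 38 → {32, 38}
insert 33 → {32, 33, 38}
insert 31 → {31, 32, 33, 38}
insert 17 → {17, 31, 32, 33, 38}
insert 29 → {17, 29, 31, 32, 33, 38}
insert 41 → {17, 29, 31, 32, 33, 38, 41}
insert 28 → {17, 28, 29, 31, 32, 33, 38, 41}
insert 23 → {17, 23, 28, 29, 31, 32, 33, 38, 41}
run next job → 17; now {23, 28, 29, 31, 32, 33, 38, 41}
insert 15 → {15, 23, 28, 29, 31, 32, 33, 38, 41}
insert 25 → {15, 23, 25, 28, 29, 31, 32, 33, 38, 41}
insert 30 → {15, 23, 25, 28, 29, 30, 31, 32, 33, 38, 41}
insert 18 → {15, 18, 23, 25, 28, 29, 30, 31, 32, 33, 38, 41}
run next job → 15; now {18, 23, 25, 28, 29, 30, 31, 32, 33, 38, 41}
insert 37 → {18, 23, 25, 28, 29, 30, 31, 32, 33, 37, 38, 41}
insert 14 → {14, 18, 23, 25, 28, 29, 30, 31, 32, 33, 37, 38, 41}
run next job → 14; now {18, 23, 25, 28, 29, 30, 31, 32, 33, 37, 38, 41}
insert 27 → {18, 23, 25, 27, 28, 29, 30, 31, 32, 33, 37, 38, 41}
insert 35 → {18, 23, 25, 27, 28, 29, 30, 31, 32, 33, 35, 37, 38, 41}
insert 36 → {18, 23, 25, 27, 28, 29, 30, 31, 32, 33, 35, 36, 37, 38, 41}
insert 21 → {18, 21, 23, 25, 27, 28, 29, 30, 31, 32, 33, 35, 36, 37, 38, 41}
run next job → 18; now {21, 23, 25, 27, 28, 29, 30, 31, 32, 33, 35, 36, 37, 38, 41}
insert 20 → {20, 21, 23, 25, 27, 28, 29, 30, 31, 32, 33, 35, 36, 37, 38, 41}

20 → 21 → 23 → 25 → 27 → 28 → 29 → 30 → 31 → 32 → 33 → 35 → 36 → 37 → 38 → 41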